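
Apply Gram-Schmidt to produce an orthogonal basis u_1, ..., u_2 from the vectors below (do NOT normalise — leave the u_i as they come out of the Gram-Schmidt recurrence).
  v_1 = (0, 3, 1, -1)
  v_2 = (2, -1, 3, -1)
Orthogonal basis:
  u_1 = (0, 3, 1, -1)
  u_2 = (2, -14/11, 32/11, -10/11)

Apply the Gram-Schmidt recurrence
  u_1 = v_1
  u_i = v_i − Σ_{j<i} ((v_i · u_j) / (u_j · u_j)) · u_j.

Step by step this gives:
  u_1 = (0, 3, 1, -1)
  u_2 = (2, -14/11, 32/11, -10/11)

Orthogonality check:
  u_2 · u_1 = 0 (should be 0)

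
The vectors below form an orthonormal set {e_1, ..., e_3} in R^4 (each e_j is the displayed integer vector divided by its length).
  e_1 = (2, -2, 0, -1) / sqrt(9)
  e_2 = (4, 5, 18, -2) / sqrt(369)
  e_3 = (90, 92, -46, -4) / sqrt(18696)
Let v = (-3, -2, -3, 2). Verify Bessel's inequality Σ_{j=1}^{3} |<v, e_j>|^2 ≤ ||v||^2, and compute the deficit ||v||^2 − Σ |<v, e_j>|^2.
Σ |<v, e_j>|^2 = 470/19; ||v||^2 = 26; deficit = 24/19

Write each e_j = u_j / sqrt(<u_j, u_j>) where u_j is the displayed integer vector. Then <v, e_j> = <v, u_j> / sqrt(<u_j, u_j>), so |<v, e_j>|^2 = <v, u_j>^2 / <u_j, u_j>.
Coefficients: <v, e_1> = -4/sqrt(9), <v, e_2> = -80/sqrt(369), <v, e_3> = -324/sqrt(18696).
Square and sum: Σ |<v, e_j>|^2 = 470/19.
Compute ||v||^2 = v·v = 26.
Deficit = 26 − 470/19 = 24/19 ≥ 0, confirming Bessel's inequality. (The deficit equals ||v − Σ <v,e_j> e_j||^2, the squared distance from v to span{e_j}.)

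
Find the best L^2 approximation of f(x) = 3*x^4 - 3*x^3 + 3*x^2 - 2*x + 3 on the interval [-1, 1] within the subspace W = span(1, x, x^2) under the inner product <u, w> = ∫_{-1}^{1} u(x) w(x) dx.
g(x) = 39*x^2/7 - 19*x/5 + 96/35

The best approximation g ∈ W is the orthogonal projection of f onto W. Writing g = a_0 + a_1 x + a_2 x^2, the coefficients solve the normal equations G · a = b where
  G_{ij} = <φ_i, φ_j> and b_i = <f, φ_i>, with φ_0 = 1, φ_1 = x, φ_2 = x^2.
G =
  [2, 0, 2/3]
  [0, 2/3, 0]
  [2/3, 0, 2/5],
b = (46/5, -38/15, 142/35).
Solving gives a_0 = 96/35, a_1 = -19/5, a_2 = 39/7, so
  g(x) = 39*x^2/7 - 19*x/5 + 96/35.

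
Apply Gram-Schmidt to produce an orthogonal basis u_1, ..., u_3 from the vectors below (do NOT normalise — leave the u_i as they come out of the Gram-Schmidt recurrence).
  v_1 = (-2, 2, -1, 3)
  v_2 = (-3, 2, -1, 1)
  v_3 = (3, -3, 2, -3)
Orthogonal basis:
  u_1 = (-2, 2, -1, 3)
  u_2 = (-13/9, 4/9, -2/9, -4/3)
  u_3 = (-11/37, -8/37, 45/74, 11/74)

Apply the Gram-Schmidt recurrence
  u_1 = v_1
  u_i = v_i − Σ_{j<i} ((v_i · u_j) / (u_j · u_j)) · u_j.

Step by step this gives:
  u_1 = (-2, 2, -1, 3)
  u_2 = (-13/9, 4/9, -2/9, -4/3)
  u_3 = (-11/37, -8/37, 45/74, 11/74)

Orthogonality check:
  u_2 · u_1 = 0 (should be 0)
  u_3 · u_1 = 0 (should be 0)
  u_3 · u_2 = 0 (should be 0)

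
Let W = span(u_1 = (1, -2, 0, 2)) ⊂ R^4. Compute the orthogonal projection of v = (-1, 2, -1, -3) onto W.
proj_W(v) = (-11/9, 22/9, 0, -22/9)

Set up U = [u_1 | ... | u_1] ∈ R^(4×1). The projector onto W = col(U) is P = U (U^T U)^(-1) U^T.
Compute U^T U =
  [9],
and U^T v = (-11).
Solve U^T U · c = U^T v for the coefficients: c = (-11/9). The projection is proj_W(v) = U c.
Check: (v - proj_W(v)) · u_1 = 0  (should be 0).
Result: proj_W(v) = (-11/9, 22/9, 0, -22/9).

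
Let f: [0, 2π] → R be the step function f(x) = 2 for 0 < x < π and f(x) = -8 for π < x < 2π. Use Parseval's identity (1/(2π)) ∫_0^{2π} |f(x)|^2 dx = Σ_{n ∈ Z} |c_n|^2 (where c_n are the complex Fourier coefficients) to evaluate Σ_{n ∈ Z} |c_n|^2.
Σ |c_n|^2 = 34

Parseval equates the L^2 energy of f (normalised by 1/(2π)) with the ℓ^2 sum of its Fourier coefficients: (1/(2π)) ∫_0^{2π} |f|^2 = Σ |c_n|^2.
Compute the left side: (1/(2π)) [∫_0^π 2^2 dx + ∫_π^{2π} (-8)^2 dx] = (1/(2π)) · (4π + 64π) = (4 + 64)/2 = 34.
So Σ_{n ∈ Z} |c_n|^2 = 34.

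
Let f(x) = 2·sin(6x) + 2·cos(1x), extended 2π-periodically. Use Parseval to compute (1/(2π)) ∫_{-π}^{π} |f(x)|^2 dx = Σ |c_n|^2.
Σ |c_n|^2 = 4

Expand |f|^2 and use orthogonality of {sin(nx), cos(mx)} on [-π, π]:
  ∫_{-π}^{π} sin(nx)^2 dx = π, ∫ cos(mx)^2 dx = π, and cross terms integrate to 0.
So ∫_{-π}^{π} f(x)^2 dx = 2^2 · π + 2^2 · π = (4 + 4)π.
Divide by 2π: (4 + 4)/2 = 4.
By Parseval, this equals Σ |c_n|^2.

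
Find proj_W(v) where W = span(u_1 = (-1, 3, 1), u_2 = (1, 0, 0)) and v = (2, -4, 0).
proj_W(v) = (2, -18/5, -6/5)

Set up U = [u_1 | ... | u_2] ∈ R^(3×2). The projector onto W = col(U) is P = U (U^T U)^(-1) U^T.
Compute U^T U =
  [11, -1]
  [-1, 1],
and U^T v = (-14, 2).
Solve U^T U · c = U^T v for the coefficients: c = (-6/5, 4/5). The projection is proj_W(v) = U c.
Check: (v - proj_W(v)) · u_1 = 0  (should be 0).
Check: (v - proj_W(v)) · u_2 = 0  (should be 0).
Result: proj_W(v) = (2, -18/5, -6/5).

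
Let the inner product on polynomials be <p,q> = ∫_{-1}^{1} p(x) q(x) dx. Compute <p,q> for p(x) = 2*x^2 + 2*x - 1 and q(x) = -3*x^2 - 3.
<p,q> = 8/5

Expand the product: p(x)·q(x) = -6*x^4 - 6*x^3 - 3*x^2 - 6*x + 3.
∫_{-1}^{1} of each monomial x^k gives [2/(k+1) if k even, 0 if k odd]. Integrating term-by-term (or equivalently evaluating the antiderivative F(x) = -6*x^5/5 - 3*x^4/2 - x^3 - 3*x^2 + 3*x at the endpoints):
  F(1) − F(−1) = -37/10 − (-53/10) = 8/5.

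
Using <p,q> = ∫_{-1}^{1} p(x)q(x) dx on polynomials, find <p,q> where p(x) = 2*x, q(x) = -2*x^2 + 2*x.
<p,q> = 8/3

Expand the product: p(x)·q(x) = -4*x^3 + 4*x^2.
∫_{-1}^{1} of each monomial x^k gives [2/(k+1) if k even, 0 if k odd]. Integrating term-by-term (or equivalently evaluating the antiderivative F(x) = -x^4 + 4*x^3/3 at the endpoints):
  F(1) − F(−1) = 1/3 − (-7/3) = 8/3.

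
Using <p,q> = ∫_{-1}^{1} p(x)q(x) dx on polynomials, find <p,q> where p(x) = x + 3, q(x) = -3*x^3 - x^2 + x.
<p,q> = -38/15

Expand the product: p(x)·q(x) = -3*x^4 - 10*x^3 - 2*x^2 + 3*x.
∫_{-1}^{1} of each monomial x^k gives [2/(k+1) if k even, 0 if k odd]. Integrating term-by-term (or equivalently evaluating the antiderivative F(x) = -3*x^5/5 - 5*x^4/2 - 2*x^3/3 + 3*x^2/2 at the endpoints):
  F(1) − F(−1) = -34/15 − (4/15) = -38/15.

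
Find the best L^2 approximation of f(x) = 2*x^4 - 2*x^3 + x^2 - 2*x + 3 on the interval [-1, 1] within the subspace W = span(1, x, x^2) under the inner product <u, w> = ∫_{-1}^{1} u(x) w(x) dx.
g(x) = 19*x^2/7 - 16*x/5 + 99/35

The best approximation g ∈ W is the orthogonal projection of f onto W. Writing g = a_0 + a_1 x + a_2 x^2, the coefficients solve the normal equations G · a = b where
  G_{ij} = <φ_i, φ_j> and b_i = <f, φ_i>, with φ_0 = 1, φ_1 = x, φ_2 = x^2.
G =
  [2, 0, 2/3]
  [0, 2/3, 0]
  [2/3, 0, 2/5],
b = (112/15, -32/15, 104/35).
Solving gives a_0 = 99/35, a_1 = -16/5, a_2 = 19/7, so
  g(x) = 19*x^2/7 - 16*x/5 + 99/35.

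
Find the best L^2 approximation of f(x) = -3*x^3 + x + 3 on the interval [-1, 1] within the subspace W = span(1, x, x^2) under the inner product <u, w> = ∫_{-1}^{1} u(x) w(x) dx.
g(x) = 3 - 4*x/5

The best approximation g ∈ W is the orthogonal projection of f onto W. Writing g = a_0 + a_1 x + a_2 x^2, the coefficients solve the normal equations G · a = b where
  G_{ij} = <φ_i, φ_j> and b_i = <f, φ_i>, with φ_0 = 1, φ_1 = x, φ_2 = x^2.
G =
  [2, 0, 2/3]
  [0, 2/3, 0]
  [2/3, 0, 2/5],
b = (6, -8/15, 2).
Solving gives a_0 = 3, a_1 = -4/5, a_2 = 0, so
  g(x) = 3 - 4*x/5.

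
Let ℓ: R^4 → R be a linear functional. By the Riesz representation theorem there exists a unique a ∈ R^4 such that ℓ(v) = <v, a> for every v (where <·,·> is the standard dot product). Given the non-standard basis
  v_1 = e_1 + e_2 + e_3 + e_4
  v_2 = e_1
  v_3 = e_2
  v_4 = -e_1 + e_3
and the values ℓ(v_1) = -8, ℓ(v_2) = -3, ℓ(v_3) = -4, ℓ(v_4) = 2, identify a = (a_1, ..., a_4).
a = (-3, -4, -1, 0)

Write a = (a_1, ..., a_4) in the standard basis. For each basis vector v_i, ℓ(v_i) = <v_i, a> is a linear equation in the a_j's. Collect the n equations into a matrix system V a = ℓ, where row i of V is v_i (expressed in the standard basis). Since V is invertible (lower-triangular with 1s on the diagonal, up to permutation), solve by back-substitution:
  V =
[[1, 1, 1, 1],
 [1, 0, 0, 0],
 [0, 1, 0, 0],
 [-1, 0, 1, 0]]
  V a = (-8, -3, -4, 2)
Solving gives a = (-3, -4, -1, 0).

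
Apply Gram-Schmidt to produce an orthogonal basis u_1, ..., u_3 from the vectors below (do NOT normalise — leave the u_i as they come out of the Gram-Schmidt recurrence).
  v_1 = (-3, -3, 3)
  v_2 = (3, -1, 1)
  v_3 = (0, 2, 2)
Orthogonal basis:
  u_1 = (-3, -3, 3)
  u_2 = (8/3, -4/3, 4/3)
  u_3 = (0, 2, 2)

Apply the Gram-Schmidt recurrence
  u_1 = v_1
  u_i = v_i − Σ_{j<i} ((v_i · u_j) / (u_j · u_j)) · u_j.

Step by step this gives:
  u_1 = (-3, -3, 3)
  u_2 = (8/3, -4/3, 4/3)
  u_3 = (0, 2, 2)

Orthogonality check:
  u_2 · u_1 = 0 (should be 0)
  u_3 · u_1 = 0 (should be 0)
  u_3 · u_2 = 0 (should be 0)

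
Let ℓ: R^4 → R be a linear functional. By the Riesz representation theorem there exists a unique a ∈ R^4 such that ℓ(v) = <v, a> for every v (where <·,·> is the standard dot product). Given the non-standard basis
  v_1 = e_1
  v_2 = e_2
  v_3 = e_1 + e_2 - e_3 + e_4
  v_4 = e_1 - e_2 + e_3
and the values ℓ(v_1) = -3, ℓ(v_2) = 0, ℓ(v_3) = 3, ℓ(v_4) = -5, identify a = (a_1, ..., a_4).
a = (-3, 0, -2, 4)

Write a = (a_1, ..., a_4) in the standard basis. For each basis vector v_i, ℓ(v_i) = <v_i, a> is a linear equation in the a_j's. Collect the n equations into a matrix system V a = ℓ, where row i of V is v_i (expressed in the standard basis). Since V is invertible (lower-triangular with 1s on the diagonal, up to permutation), solve by back-substitution:
  V =
[[1, 0, 0, 0],
 [0, 1, 0, 0],
 [1, 1, -1, 1],
 [1, -1, 1, 0]]
  V a = (-3, 0, 3, -5)
Solving gives a = (-3, 0, -2, 4).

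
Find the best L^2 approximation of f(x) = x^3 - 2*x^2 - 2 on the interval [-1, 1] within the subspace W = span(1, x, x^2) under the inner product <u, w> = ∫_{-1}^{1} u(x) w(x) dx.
g(x) = -2*x^2 + 3*x/5 - 2

The best approximation g ∈ W is the orthogonal projection of f onto W. Writing g = a_0 + a_1 x + a_2 x^2, the coefficients solve the normal equations G · a = b where
  G_{ij} = <φ_i, φ_j> and b_i = <f, φ_i>, with φ_0 = 1, φ_1 = x, φ_2 = x^2.
G =
  [2, 0, 2/3]
  [0, 2/3, 0]
  [2/3, 0, 2/5],
b = (-16/3, 2/5, -32/15).
Solving gives a_0 = -2, a_1 = 3/5, a_2 = -2, so
  g(x) = -2*x^2 + 3*x/5 - 2.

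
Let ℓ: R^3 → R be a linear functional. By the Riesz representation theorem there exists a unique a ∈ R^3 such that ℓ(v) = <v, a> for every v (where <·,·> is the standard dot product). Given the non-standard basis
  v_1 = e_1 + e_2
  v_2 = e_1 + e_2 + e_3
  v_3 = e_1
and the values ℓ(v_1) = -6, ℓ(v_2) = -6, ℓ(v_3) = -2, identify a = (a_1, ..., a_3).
a = (-2, -4, 0)

Write a = (a_1, ..., a_3) in the standard basis. For each basis vector v_i, ℓ(v_i) = <v_i, a> is a linear equation in the a_j's. Collect the n equations into a matrix system V a = ℓ, where row i of V is v_i (expressed in the standard basis). Since V is invertible (lower-triangular with 1s on the diagonal, up to permutation), solve by back-substitution:
  V =
[[1, 1, 0],
 [1, 1, 1],
 [1, 0, 0]]
  V a = (-6, -6, -2)
Solving gives a = (-2, -4, 0).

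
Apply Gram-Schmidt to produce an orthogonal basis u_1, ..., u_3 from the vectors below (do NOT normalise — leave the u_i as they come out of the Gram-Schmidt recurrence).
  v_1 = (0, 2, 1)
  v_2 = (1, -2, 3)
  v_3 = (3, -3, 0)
Orthogonal basis:
  u_1 = (0, 2, 1)
  u_2 = (1, -8/5, 16/5)
  u_3 = (56/23, 7/23, -14/23)

Apply the Gram-Schmidt recurrence
  u_1 = v_1
  u_i = v_i − Σ_{j<i} ((v_i · u_j) / (u_j · u_j)) · u_j.

Step by step this gives:
  u_1 = (0, 2, 1)
  u_2 = (1, -8/5, 16/5)
  u_3 = (56/23, 7/23, -14/23)

Orthogonality check:
  u_2 · u_1 = 0 (should be 0)
  u_3 · u_1 = 0 (should be 0)
  u_3 · u_2 = 0 (should be 0)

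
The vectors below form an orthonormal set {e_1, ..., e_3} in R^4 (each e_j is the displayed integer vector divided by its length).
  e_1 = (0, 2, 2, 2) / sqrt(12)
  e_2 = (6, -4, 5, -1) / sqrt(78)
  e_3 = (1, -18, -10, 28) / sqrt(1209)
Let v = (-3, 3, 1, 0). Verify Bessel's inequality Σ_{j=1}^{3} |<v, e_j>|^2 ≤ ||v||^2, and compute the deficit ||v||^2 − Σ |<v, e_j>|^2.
Σ |<v, e_j>|^2 = 3173/186; ||v||^2 = 19; deficit = 361/186

Write each e_j = u_j / sqrt(<u_j, u_j>) where u_j is the displayed integer vector. Then <v, e_j> = <v, u_j> / sqrt(<u_j, u_j>), so |<v, e_j>|^2 = <v, u_j>^2 / <u_j, u_j>.
Coefficients: <v, e_1> = 8/sqrt(12), <v, e_2> = -25/sqrt(78), <v, e_3> = -67/sqrt(1209).
Square and sum: Σ |<v, e_j>|^2 = 3173/186.
Compute ||v||^2 = v·v = 19.
Deficit = 19 − 3173/186 = 361/186 ≥ 0, confirming Bessel's inequality. (The deficit equals ||v − Σ <v,e_j> e_j||^2, the squared distance from v to span{e_j}.)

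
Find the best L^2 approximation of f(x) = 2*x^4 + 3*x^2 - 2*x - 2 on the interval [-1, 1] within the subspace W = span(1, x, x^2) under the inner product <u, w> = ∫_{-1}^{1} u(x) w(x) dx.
g(x) = 33*x^2/7 - 2*x - 76/35

The best approximation g ∈ W is the orthogonal projection of f onto W. Writing g = a_0 + a_1 x + a_2 x^2, the coefficients solve the normal equations G · a = b where
  G_{ij} = <φ_i, φ_j> and b_i = <f, φ_i>, with φ_0 = 1, φ_1 = x, φ_2 = x^2.
G =
  [2, 0, 2/3]
  [0, 2/3, 0]
  [2/3, 0, 2/5],
b = (-6/5, -4/3, 46/105).
Solving gives a_0 = -76/35, a_1 = -2, a_2 = 33/7, so
  g(x) = 33*x^2/7 - 2*x - 76/35.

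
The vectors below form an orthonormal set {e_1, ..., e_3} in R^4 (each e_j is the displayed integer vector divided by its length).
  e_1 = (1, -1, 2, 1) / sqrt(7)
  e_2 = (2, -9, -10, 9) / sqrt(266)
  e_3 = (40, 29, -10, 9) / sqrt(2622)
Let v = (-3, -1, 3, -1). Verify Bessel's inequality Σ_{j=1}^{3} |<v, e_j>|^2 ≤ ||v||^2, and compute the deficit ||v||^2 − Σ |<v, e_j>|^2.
Σ |<v, e_j>|^2 = 1355/69; ||v||^2 = 20; deficit = 25/69

Write each e_j = u_j / sqrt(<u_j, u_j>) where u_j is the displayed integer vector. Then <v, e_j> = <v, u_j> / sqrt(<u_j, u_j>), so |<v, e_j>|^2 = <v, u_j>^2 / <u_j, u_j>.
Coefficients: <v, e_1> = 3/sqrt(7), <v, e_2> = -36/sqrt(266), <v, e_3> = -188/sqrt(2622).
Square and sum: Σ |<v, e_j>|^2 = 1355/69.
Compute ||v||^2 = v·v = 20.
Deficit = 20 − 1355/69 = 25/69 ≥ 0, confirming Bessel's inequality. (The deficit equals ||v − Σ <v,e_j> e_j||^2, the squared distance from v to span{e_j}.)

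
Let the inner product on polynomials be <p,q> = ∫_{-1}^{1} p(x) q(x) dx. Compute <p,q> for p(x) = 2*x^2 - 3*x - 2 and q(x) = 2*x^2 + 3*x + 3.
<p,q> = -226/15

Expand the product: p(x)·q(x) = 4*x^4 - 7*x^2 - 15*x - 6.
∫_{-1}^{1} of each monomial x^k gives [2/(k+1) if k even, 0 if k odd]. Integrating term-by-term (or equivalently evaluating the antiderivative F(x) = 4*x^5/5 - 7*x^3/3 - 15*x^2/2 - 6*x at the endpoints):
  F(1) − F(−1) = -451/30 − (1/30) = -226/15.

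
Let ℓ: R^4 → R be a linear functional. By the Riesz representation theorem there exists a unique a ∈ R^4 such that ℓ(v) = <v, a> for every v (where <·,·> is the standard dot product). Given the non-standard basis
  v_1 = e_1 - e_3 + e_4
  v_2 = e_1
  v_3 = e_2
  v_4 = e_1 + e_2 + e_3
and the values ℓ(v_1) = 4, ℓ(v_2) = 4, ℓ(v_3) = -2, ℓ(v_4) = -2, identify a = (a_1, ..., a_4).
a = (4, -2, -4, -4)

Write a = (a_1, ..., a_4) in the standard basis. For each basis vector v_i, ℓ(v_i) = <v_i, a> is a linear equation in the a_j's. Collect the n equations into a matrix system V a = ℓ, where row i of V is v_i (expressed in the standard basis). Since V is invertible (lower-triangular with 1s on the diagonal, up to permutation), solve by back-substitution:
  V =
[[1, 0, -1, 1],
 [1, 0, 0, 0],
 [0, 1, 0, 0],
 [1, 1, 1, 0]]
  V a = (4, 4, -2, -2)
Solving gives a = (4, -2, -4, -4).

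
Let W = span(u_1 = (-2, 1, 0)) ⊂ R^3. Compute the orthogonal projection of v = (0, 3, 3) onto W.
proj_W(v) = (-6/5, 3/5, 0)

Set up U = [u_1 | ... | u_1] ∈ R^(3×1). The projector onto W = col(U) is P = U (U^T U)^(-1) U^T.
Compute U^T U =
  [5],
and U^T v = (3).
Solve U^T U · c = U^T v for the coefficients: c = (3/5). The projection is proj_W(v) = U c.
Check: (v - proj_W(v)) · u_1 = 0  (should be 0).
Result: proj_W(v) = (-6/5, 3/5, 0).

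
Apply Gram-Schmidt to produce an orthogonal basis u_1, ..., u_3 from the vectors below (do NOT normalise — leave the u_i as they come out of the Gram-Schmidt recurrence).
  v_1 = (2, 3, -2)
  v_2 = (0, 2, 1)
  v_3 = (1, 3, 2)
Orthogonal basis:
  u_1 = (2, 3, -2)
  u_2 = (-8/17, 22/17, 25/17)
  u_3 = (21/23, -6/23, 12/23)

Apply the Gram-Schmidt recurrence
  u_1 = v_1
  u_i = v_i − Σ_{j<i} ((v_i · u_j) / (u_j · u_j)) · u_j.

Step by step this gives:
  u_1 = (2, 3, -2)
  u_2 = (-8/17, 22/17, 25/17)
  u_3 = (21/23, -6/23, 12/23)

Orthogonality check:
  u_2 · u_1 = 0 (should be 0)
  u_3 · u_1 = 0 (should be 0)
  u_3 · u_2 = 0 (should be 0)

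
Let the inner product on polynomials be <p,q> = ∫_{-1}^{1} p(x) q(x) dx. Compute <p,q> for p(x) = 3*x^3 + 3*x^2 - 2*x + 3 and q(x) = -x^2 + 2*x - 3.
<p,q> = -412/15

Expand the product: p(x)·q(x) = -3*x^5 + 3*x^4 - x^3 - 16*x^2 + 12*x - 9.
∫_{-1}^{1} of each monomial x^k gives [2/(k+1) if k even, 0 if k odd]. Integrating term-by-term (or equivalently evaluating the antiderivative F(x) = -x^6/2 + 3*x^5/5 - x^4/4 - 16*x^3/3 + 6*x^2 - 9*x at the endpoints):
  F(1) − F(−1) = -509/60 − (1139/60) = -412/15.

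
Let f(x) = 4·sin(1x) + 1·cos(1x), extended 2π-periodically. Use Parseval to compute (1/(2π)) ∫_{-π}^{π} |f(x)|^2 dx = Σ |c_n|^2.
Σ |c_n|^2 = 17/2

Expand |f|^2 and use orthogonality of {sin(nx), cos(mx)} on [-π, π]:
  ∫_{-π}^{π} sin(nx)^2 dx = π, ∫ cos(mx)^2 dx = π, and cross terms integrate to 0.
So ∫_{-π}^{π} f(x)^2 dx = 4^2 · π + 1^2 · π = (16 + 1)π.
Divide by 2π: (16 + 1)/2 = 17/2.
By Parseval, this equals Σ |c_n|^2.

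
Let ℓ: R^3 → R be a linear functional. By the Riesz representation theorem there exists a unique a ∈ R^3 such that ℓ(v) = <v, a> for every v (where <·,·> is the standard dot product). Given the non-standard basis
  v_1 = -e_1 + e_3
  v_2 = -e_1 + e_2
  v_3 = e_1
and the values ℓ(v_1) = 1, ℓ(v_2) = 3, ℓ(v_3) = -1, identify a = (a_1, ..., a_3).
a = (-1, 2, 0)

Write a = (a_1, ..., a_3) in the standard basis. For each basis vector v_i, ℓ(v_i) = <v_i, a> is a linear equation in the a_j's. Collect the n equations into a matrix system V a = ℓ, where row i of V is v_i (expressed in the standard basis). Since V is invertible (lower-triangular with 1s on the diagonal, up to permutation), solve by back-substitution:
  V =
[[-1, 0, 1],
 [-1, 1, 0],
 [1, 0, 0]]
  V a = (1, 3, -1)
Solving gives a = (-1, 2, 0).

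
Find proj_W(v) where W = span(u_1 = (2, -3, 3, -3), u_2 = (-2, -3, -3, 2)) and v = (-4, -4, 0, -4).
proj_W(v) = (4/353, -1602/353, 6/353, -272/353)

Set up U = [u_1 | ... | u_2] ∈ R^(4×2). The projector onto W = col(U) is P = U (U^T U)^(-1) U^T.
Compute U^T U =
  [31, -10]
  [-10, 26],
and U^T v = (16, 12).
Solve U^T U · c = U^T v for the coefficients: c = (268/353, 266/353). The projection is proj_W(v) = U c.
Check: (v - proj_W(v)) · u_1 = 0  (should be 0).
Check: (v - proj_W(v)) · u_2 = 0  (should be 0).
Result: proj_W(v) = (4/353, -1602/353, 6/353, -272/353).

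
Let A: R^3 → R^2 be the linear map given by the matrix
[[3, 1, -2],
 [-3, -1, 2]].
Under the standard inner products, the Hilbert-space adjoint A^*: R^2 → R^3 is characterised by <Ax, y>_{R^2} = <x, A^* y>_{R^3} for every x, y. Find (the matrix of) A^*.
A^* = A^T =
[[3, -3],
 [1, -1],
 [-2, 2]]

For real matrices with standard dot products, the defining identity <Ax, y> = <x, A^* y> gives (Ax)^T y = x^T (A^*) y, i.e. x^T A^T y = x^T (A^*) y. Since this holds for all x, y, we must have A^* = A^T. Therefore
A^* =
[[3, -3],
 [1, -1],
 [-2, 2]].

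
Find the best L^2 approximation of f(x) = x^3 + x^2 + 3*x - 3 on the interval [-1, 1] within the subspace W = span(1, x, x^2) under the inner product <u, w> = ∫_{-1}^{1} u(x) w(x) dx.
g(x) = x^2 + 18*x/5 - 3

The best approximation g ∈ W is the orthogonal projection of f onto W. Writing g = a_0 + a_1 x + a_2 x^2, the coefficients solve the normal equations G · a = b where
  G_{ij} = <φ_i, φ_j> and b_i = <f, φ_i>, with φ_0 = 1, φ_1 = x, φ_2 = x^2.
G =
  [2, 0, 2/3]
  [0, 2/3, 0]
  [2/3, 0, 2/5],
b = (-16/3, 12/5, -8/5).
Solving gives a_0 = -3, a_1 = 18/5, a_2 = 1, so
  g(x) = x^2 + 18*x/5 - 3.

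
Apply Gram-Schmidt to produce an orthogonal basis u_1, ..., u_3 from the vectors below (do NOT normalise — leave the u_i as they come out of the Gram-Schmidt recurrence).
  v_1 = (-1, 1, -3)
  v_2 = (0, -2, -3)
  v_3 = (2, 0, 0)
Orthogonal basis:
  u_1 = (-1, 1, -3)
  u_2 = (7/11, -29/11, -12/11)
  u_3 = (81/47, 27/47, -18/47)

Apply the Gram-Schmidt recurrence
  u_1 = v_1
  u_i = v_i − Σ_{j<i} ((v_i · u_j) / (u_j · u_j)) · u_j.

Step by step this gives:
  u_1 = (-1, 1, -3)
  u_2 = (7/11, -29/11, -12/11)
  u_3 = (81/47, 27/47, -18/47)

Orthogonality check:
  u_2 · u_1 = 0 (should be 0)
  u_3 · u_1 = 0 (should be 0)
  u_3 · u_2 = 0 (should be 0)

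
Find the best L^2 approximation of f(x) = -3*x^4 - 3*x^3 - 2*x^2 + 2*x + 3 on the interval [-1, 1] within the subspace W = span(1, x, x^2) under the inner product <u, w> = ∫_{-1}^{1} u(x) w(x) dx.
g(x) = -32*x^2/7 + x/5 + 114/35

The best approximation g ∈ W is the orthogonal projection of f onto W. Writing g = a_0 + a_1 x + a_2 x^2, the coefficients solve the normal equations G · a = b where
  G_{ij} = <φ_i, φ_j> and b_i = <f, φ_i>, with φ_0 = 1, φ_1 = x, φ_2 = x^2.
G =
  [2, 0, 2/3]
  [0, 2/3, 0]
  [2/3, 0, 2/5],
b = (52/15, 2/15, 12/35).
Solving gives a_0 = 114/35, a_1 = 1/5, a_2 = -32/7, so
  g(x) = -32*x^2/7 + x/5 + 114/35.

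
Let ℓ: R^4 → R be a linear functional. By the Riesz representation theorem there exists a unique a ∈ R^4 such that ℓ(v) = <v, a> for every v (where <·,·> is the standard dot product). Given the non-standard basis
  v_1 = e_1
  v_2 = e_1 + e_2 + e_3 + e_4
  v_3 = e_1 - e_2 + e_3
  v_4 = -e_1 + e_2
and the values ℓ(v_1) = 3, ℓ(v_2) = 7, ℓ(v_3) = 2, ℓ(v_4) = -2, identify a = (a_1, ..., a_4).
a = (3, 1, 0, 3)

Write a = (a_1, ..., a_4) in the standard basis. For each basis vector v_i, ℓ(v_i) = <v_i, a> is a linear equation in the a_j's. Collect the n equations into a matrix system V a = ℓ, where row i of V is v_i (expressed in the standard basis). Since V is invertible (lower-triangular with 1s on the diagonal, up to permutation), solve by back-substitution:
  V =
[[1, 0, 0, 0],
 [1, 1, 1, 1],
 [1, -1, 1, 0],
 [-1, 1, 0, 0]]
  V a = (3, 7, 2, -2)
Solving gives a = (3, 1, 0, 3).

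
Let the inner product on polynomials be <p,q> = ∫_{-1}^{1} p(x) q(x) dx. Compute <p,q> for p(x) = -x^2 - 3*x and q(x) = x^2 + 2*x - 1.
<p,q> = -56/15

Expand the product: p(x)·q(x) = -x^4 - 5*x^3 - 5*x^2 + 3*x.
∫_{-1}^{1} of each monomial x^k gives [2/(k+1) if k even, 0 if k odd]. Integrating term-by-term (or equivalently evaluating the antiderivative F(x) = -x^5/5 - 5*x^4/4 - 5*x^3/3 + 3*x^2/2 at the endpoints):
  F(1) − F(−1) = -97/60 − (127/60) = -56/15.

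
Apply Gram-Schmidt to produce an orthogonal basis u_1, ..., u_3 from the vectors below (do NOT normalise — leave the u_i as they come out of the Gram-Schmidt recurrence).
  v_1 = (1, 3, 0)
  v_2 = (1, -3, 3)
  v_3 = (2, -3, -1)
Orthogonal basis:
  u_1 = (1, 3, 0)
  u_2 = (9/5, -3/5, 3)
  u_3 = (33/14, -11/14, -11/7)

Apply the Gram-Schmidt recurrence
  u_1 = v_1
  u_i = v_i − Σ_{j<i} ((v_i · u_j) / (u_j · u_j)) · u_j.

Step by step this gives:
  u_1 = (1, 3, 0)
  u_2 = (9/5, -3/5, 3)
  u_3 = (33/14, -11/14, -11/7)

Orthogonality check:
  u_2 · u_1 = 0 (should be 0)
  u_3 · u_1 = 0 (should be 0)
  u_3 · u_2 = 0 (should be 0)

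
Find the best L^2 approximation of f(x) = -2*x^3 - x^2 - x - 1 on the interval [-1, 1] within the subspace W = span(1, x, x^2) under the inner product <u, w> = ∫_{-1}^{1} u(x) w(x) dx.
g(x) = -x^2 - 11*x/5 - 1

The best approximation g ∈ W is the orthogonal projection of f onto W. Writing g = a_0 + a_1 x + a_2 x^2, the coefficients solve the normal equations G · a = b where
  G_{ij} = <φ_i, φ_j> and b_i = <f, φ_i>, with φ_0 = 1, φ_1 = x, φ_2 = x^2.
G =
  [2, 0, 2/3]
  [0, 2/3, 0]
  [2/3, 0, 2/5],
b = (-8/3, -22/15, -16/15).
Solving gives a_0 = -1, a_1 = -11/5, a_2 = -1, so
  g(x) = -x^2 - 11*x/5 - 1.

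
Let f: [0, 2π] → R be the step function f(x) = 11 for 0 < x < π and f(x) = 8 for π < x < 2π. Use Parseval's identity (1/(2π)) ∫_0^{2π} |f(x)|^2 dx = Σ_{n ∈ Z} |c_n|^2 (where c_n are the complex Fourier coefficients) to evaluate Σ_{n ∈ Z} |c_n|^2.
Σ |c_n|^2 = 185/2

Parseval equates the L^2 energy of f (normalised by 1/(2π)) with the ℓ^2 sum of its Fourier coefficients: (1/(2π)) ∫_0^{2π} |f|^2 = Σ |c_n|^2.
Compute the left side: (1/(2π)) [∫_0^π 11^2 dx + ∫_π^{2π} 8^2 dx] = (1/(2π)) · (121π + 64π) = (121 + 64)/2 = 185/2.
So Σ_{n ∈ Z} |c_n|^2 = 185/2.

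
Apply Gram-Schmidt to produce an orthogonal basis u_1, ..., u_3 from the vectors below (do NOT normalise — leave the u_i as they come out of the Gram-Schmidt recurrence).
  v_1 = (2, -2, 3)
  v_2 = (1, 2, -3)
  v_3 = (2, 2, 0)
Orthogonal basis:
  u_1 = (2, -2, 3)
  u_2 = (39/17, 12/17, -18/17)
  u_3 = (0, 18/13, 12/13)

Apply the Gram-Schmidt recurrence
  u_1 = v_1
  u_i = v_i − Σ_{j<i} ((v_i · u_j) / (u_j · u_j)) · u_j.

Step by step this gives:
  u_1 = (2, -2, 3)
  u_2 = (39/17, 12/17, -18/17)
  u_3 = (0, 18/13, 12/13)

Orthogonality check:
  u_2 · u_1 = 0 (should be 0)
  u_3 · u_1 = 0 (should be 0)
  u_3 · u_2 = 0 (should be 0)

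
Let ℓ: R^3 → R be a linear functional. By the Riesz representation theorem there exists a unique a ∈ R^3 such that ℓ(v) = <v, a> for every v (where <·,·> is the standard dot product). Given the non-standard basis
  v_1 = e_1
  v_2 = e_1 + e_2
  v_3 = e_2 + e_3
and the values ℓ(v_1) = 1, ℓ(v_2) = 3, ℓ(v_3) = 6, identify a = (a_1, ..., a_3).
a = (1, 2, 4)

Write a = (a_1, ..., a_3) in the standard basis. For each basis vector v_i, ℓ(v_i) = <v_i, a> is a linear equation in the a_j's. Collect the n equations into a matrix system V a = ℓ, where row i of V is v_i (expressed in the standard basis). Since V is invertible (lower-triangular with 1s on the diagonal, up to permutation), solve by back-substitution:
  V =
[[1, 0, 0],
 [1, 1, 0],
 [0, 1, 1]]
  V a = (1, 3, 6)
Solving gives a = (1, 2, 4).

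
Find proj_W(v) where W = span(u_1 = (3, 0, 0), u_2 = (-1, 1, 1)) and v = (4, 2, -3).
proj_W(v) = (4, -1/2, -1/2)

Set up U = [u_1 | ... | u_2] ∈ R^(3×2). The projector onto W = col(U) is P = U (U^T U)^(-1) U^T.
Compute U^T U =
  [9, -3]
  [-3, 3],
and U^T v = (12, -5).
Solve U^T U · c = U^T v for the coefficients: c = (7/6, -1/2). The projection is proj_W(v) = U c.
Check: (v - proj_W(v)) · u_1 = 0  (should be 0).
Check: (v - proj_W(v)) · u_2 = 0  (should be 0).
Result: proj_W(v) = (4, -1/2, -1/2).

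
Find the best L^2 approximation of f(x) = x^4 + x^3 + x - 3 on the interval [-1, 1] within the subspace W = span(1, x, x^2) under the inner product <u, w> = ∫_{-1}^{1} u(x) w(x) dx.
g(x) = 6*x^2/7 + 8*x/5 - 108/35

The best approximation g ∈ W is the orthogonal projection of f onto W. Writing g = a_0 + a_1 x + a_2 x^2, the coefficients solve the normal equations G · a = b where
  G_{ij} = <φ_i, φ_j> and b_i = <f, φ_i>, with φ_0 = 1, φ_1 = x, φ_2 = x^2.
G =
  [2, 0, 2/3]
  [0, 2/3, 0]
  [2/3, 0, 2/5],
b = (-28/5, 16/15, -12/7).
Solving gives a_0 = -108/35, a_1 = 8/5, a_2 = 6/7, so
  g(x) = 6*x^2/7 + 8*x/5 - 108/35.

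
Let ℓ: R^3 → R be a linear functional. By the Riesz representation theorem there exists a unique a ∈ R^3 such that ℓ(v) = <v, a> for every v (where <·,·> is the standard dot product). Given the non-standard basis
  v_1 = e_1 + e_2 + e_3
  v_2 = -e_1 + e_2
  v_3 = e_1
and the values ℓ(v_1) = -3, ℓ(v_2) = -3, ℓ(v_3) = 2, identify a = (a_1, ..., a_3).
a = (2, -1, -4)

Write a = (a_1, ..., a_3) in the standard basis. For each basis vector v_i, ℓ(v_i) = <v_i, a> is a linear equation in the a_j's. Collect the n equations into a matrix system V a = ℓ, where row i of V is v_i (expressed in the standard basis). Since V is invertible (lower-triangular with 1s on the diagonal, up to permutation), solve by back-substitution:
  V =
[[1, 1, 1],
 [-1, 1, 0],
 [1, 0, 0]]
  V a = (-3, -3, 2)
Solving gives a = (2, -1, -4).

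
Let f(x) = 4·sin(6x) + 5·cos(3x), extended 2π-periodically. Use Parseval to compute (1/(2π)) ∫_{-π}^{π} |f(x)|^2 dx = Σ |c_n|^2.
Σ |c_n|^2 = 41/2

Expand |f|^2 and use orthogonality of {sin(nx), cos(mx)} on [-π, π]:
  ∫_{-π}^{π} sin(nx)^2 dx = π, ∫ cos(mx)^2 dx = π, and cross terms integrate to 0.
So ∫_{-π}^{π} f(x)^2 dx = 4^2 · π + 5^2 · π = (16 + 25)π.
Divide by 2π: (16 + 25)/2 = 41/2.
By Parseval, this equals Σ |c_n|^2.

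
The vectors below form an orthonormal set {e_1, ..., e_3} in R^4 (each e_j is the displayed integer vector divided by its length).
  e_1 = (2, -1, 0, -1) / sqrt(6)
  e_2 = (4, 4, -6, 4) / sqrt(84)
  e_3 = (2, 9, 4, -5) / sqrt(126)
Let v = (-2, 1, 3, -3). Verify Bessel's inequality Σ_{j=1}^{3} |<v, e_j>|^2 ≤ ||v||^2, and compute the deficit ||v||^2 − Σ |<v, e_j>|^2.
Σ |<v, e_j>|^2 = 203/9; ||v||^2 = 23; deficit = 4/9

Write each e_j = u_j / sqrt(<u_j, u_j>) where u_j is the displayed integer vector. Then <v, e_j> = <v, u_j> / sqrt(<u_j, u_j>), so |<v, e_j>|^2 = <v, u_j>^2 / <u_j, u_j>.
Coefficients: <v, e_1> = -2/sqrt(6), <v, e_2> = -34/sqrt(84), <v, e_3> = 32/sqrt(126).
Square and sum: Σ |<v, e_j>|^2 = 203/9.
Compute ||v||^2 = v·v = 23.
Deficit = 23 − 203/9 = 4/9 ≥ 0, confirming Bessel's inequality. (The deficit equals ||v − Σ <v,e_j> e_j||^2, the squared distance from v to span{e_j}.)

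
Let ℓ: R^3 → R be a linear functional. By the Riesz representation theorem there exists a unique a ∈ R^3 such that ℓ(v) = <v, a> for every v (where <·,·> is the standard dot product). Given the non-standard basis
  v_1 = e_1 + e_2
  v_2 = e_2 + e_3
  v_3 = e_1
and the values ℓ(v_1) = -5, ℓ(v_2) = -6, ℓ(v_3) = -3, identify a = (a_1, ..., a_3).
a = (-3, -2, -4)

Write a = (a_1, ..., a_3) in the standard basis. For each basis vector v_i, ℓ(v_i) = <v_i, a> is a linear equation in the a_j's. Collect the n equations into a matrix system V a = ℓ, where row i of V is v_i (expressed in the standard basis). Since V is invertible (lower-triangular with 1s on the diagonal, up to permutation), solve by back-substitution:
  V =
[[1, 1, 0],
 [0, 1, 1],
 [1, 0, 0]]
  V a = (-5, -6, -3)
Solving gives a = (-3, -2, -4).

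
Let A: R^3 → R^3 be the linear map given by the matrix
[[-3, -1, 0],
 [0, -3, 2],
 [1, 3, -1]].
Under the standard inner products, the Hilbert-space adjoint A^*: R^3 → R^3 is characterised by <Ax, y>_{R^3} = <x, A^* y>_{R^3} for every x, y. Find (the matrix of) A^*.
A^* = A^T =
[[-3, 0, 1],
 [-1, -3, 3],
 [0, 2, -1]]

For real matrices with standard dot products, the defining identity <Ax, y> = <x, A^* y> gives (Ax)^T y = x^T (A^*) y, i.e. x^T A^T y = x^T (A^*) y. Since this holds for all x, y, we must have A^* = A^T. Therefore
A^* =
[[-3, 0, 1],
 [-1, -3, 3],
 [0, 2, -1]].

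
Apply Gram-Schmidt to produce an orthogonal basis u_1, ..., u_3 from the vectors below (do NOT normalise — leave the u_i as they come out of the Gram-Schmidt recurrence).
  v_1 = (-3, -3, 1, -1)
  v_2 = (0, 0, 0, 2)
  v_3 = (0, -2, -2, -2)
Orthogonal basis:
  u_1 = (-3, -3, 1, -1)
  u_2 = (-3/10, -3/10, 1/10, 19/10)
  u_3 = (12/19, -26/19, -42/19, 0)

Apply the Gram-Schmidt recurrence
  u_1 = v_1
  u_i = v_i − Σ_{j<i} ((v_i · u_j) / (u_j · u_j)) · u_j.

Step by step this gives:
  u_1 = (-3, -3, 1, -1)
  u_2 = (-3/10, -3/10, 1/10, 19/10)
  u_3 = (12/19, -26/19, -42/19, 0)

Orthogonality check:
  u_2 · u_1 = 0 (should be 0)
  u_3 · u_1 = 0 (should be 0)
  u_3 · u_2 = 0 (should be 0)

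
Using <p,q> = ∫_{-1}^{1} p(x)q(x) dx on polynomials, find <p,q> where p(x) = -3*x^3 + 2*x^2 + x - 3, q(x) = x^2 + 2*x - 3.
<p,q> = 176/15

Expand the product: p(x)·q(x) = -3*x^5 - 4*x^4 + 14*x^3 - 7*x^2 - 9*x + 9.
∫_{-1}^{1} of each monomial x^k gives [2/(k+1) if k even, 0 if k odd]. Integrating term-by-term (or equivalently evaluating the antiderivative F(x) = -x^6/2 - 4*x^5/5 + 7*x^4/2 - 7*x^3/3 - 9*x^2/2 + 9*x at the endpoints):
  F(1) − F(−1) = 131/30 − (-221/30) = 176/15.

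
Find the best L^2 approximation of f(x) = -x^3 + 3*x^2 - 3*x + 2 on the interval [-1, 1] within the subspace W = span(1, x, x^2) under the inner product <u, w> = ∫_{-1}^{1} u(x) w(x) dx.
g(x) = 3*x^2 - 18*x/5 + 2

The best approximation g ∈ W is the orthogonal projection of f onto W. Writing g = a_0 + a_1 x + a_2 x^2, the coefficients solve the normal equations G · a = b where
  G_{ij} = <φ_i, φ_j> and b_i = <f, φ_i>, with φ_0 = 1, φ_1 = x, φ_2 = x^2.
G =
  [2, 0, 2/3]
  [0, 2/3, 0]
  [2/3, 0, 2/5],
b = (6, -12/5, 38/15).
Solving gives a_0 = 2, a_1 = -18/5, a_2 = 3, so
  g(x) = 3*x^2 - 18*x/5 + 2.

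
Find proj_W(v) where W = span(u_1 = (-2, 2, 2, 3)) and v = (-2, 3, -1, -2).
proj_W(v) = (-4/21, 4/21, 4/21, 2/7)

Set up U = [u_1 | ... | u_1] ∈ R^(4×1). The projector onto W = col(U) is P = U (U^T U)^(-1) U^T.
Compute U^T U =
  [21],
and U^T v = (2).
Solve U^T U · c = U^T v for the coefficients: c = (2/21). The projection is proj_W(v) = U c.
Check: (v - proj_W(v)) · u_1 = 0  (should be 0).
Result: proj_W(v) = (-4/21, 4/21, 4/21, 2/7).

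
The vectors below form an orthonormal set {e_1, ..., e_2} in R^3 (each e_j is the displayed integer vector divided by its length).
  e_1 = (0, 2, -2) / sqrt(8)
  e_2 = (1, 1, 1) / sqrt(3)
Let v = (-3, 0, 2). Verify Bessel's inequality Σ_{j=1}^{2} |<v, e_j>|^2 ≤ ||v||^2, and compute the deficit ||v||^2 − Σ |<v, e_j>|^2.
Σ |<v, e_j>|^2 = 7/3; ||v||^2 = 13; deficit = 32/3

Write each e_j = u_j / sqrt(<u_j, u_j>) where u_j is the displayed integer vector. Then <v, e_j> = <v, u_j> / sqrt(<u_j, u_j>), so |<v, e_j>|^2 = <v, u_j>^2 / <u_j, u_j>.
Coefficients: <v, e_1> = -4/sqrt(8), <v, e_2> = -1/sqrt(3).
Square and sum: Σ |<v, e_j>|^2 = 7/3.
Compute ||v||^2 = v·v = 13.
Deficit = 13 − 7/3 = 32/3 ≥ 0, confirming Bessel's inequality. (The deficit equals ||v − Σ <v,e_j> e_j||^2, the squared distance from v to span{e_j}.)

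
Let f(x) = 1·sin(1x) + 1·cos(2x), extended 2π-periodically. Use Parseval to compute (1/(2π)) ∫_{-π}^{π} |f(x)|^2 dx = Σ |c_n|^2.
Σ |c_n|^2 = 1

Expand |f|^2 and use orthogonality of {sin(nx), cos(mx)} on [-π, π]:
  ∫_{-π}^{π} sin(nx)^2 dx = π, ∫ cos(mx)^2 dx = π, and cross terms integrate to 0.
So ∫_{-π}^{π} f(x)^2 dx = 1^2 · π + 1^2 · π = (1 + 1)π.
Divide by 2π: (1 + 1)/2 = 1.
By Parseval, this equals Σ |c_n|^2.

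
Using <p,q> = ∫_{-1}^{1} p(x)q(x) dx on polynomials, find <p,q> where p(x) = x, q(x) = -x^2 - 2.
<p,q> = 0

Expand the product: p(x)·q(x) = -x^3 - 2*x.
∫_{-1}^{1} of each monomial x^k gives [2/(k+1) if k even, 0 if k odd]. Integrating term-by-term (or equivalently evaluating the antiderivative F(x) = -x^4/4 - x^2 at the endpoints):
  F(1) − F(−1) = -5/4 − (-5/4) = 0.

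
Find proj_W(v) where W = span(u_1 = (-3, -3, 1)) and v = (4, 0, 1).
proj_W(v) = (33/19, 33/19, -11/19)

Set up U = [u_1 | ... | u_1] ∈ R^(3×1). The projector onto W = col(U) is P = U (U^T U)^(-1) U^T.
Compute U^T U =
  [19],
and U^T v = (-11).
Solve U^T U · c = U^T v for the coefficients: c = (-11/19). The projection is proj_W(v) = U c.
Check: (v - proj_W(v)) · u_1 = 0  (should be 0).
Result: proj_W(v) = (33/19, 33/19, -11/19).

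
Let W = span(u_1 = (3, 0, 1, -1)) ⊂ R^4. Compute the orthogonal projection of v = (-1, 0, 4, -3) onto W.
proj_W(v) = (12/11, 0, 4/11, -4/11)

Set up U = [u_1 | ... | u_1] ∈ R^(4×1). The projector onto W = col(U) is P = U (U^T U)^(-1) U^T.
Compute U^T U =
  [11],
and U^T v = (4).
Solve U^T U · c = U^T v for the coefficients: c = (4/11). The projection is proj_W(v) = U c.
Check: (v - proj_W(v)) · u_1 = 0  (should be 0).
Result: proj_W(v) = (12/11, 0, 4/11, -4/11).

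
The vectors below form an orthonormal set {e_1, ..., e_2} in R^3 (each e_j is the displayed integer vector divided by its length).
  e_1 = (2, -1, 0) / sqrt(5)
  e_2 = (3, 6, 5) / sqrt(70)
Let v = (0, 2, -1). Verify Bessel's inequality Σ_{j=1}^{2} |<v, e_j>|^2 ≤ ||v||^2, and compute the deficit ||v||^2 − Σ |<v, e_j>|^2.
Σ |<v, e_j>|^2 = 3/2; ||v||^2 = 5; deficit = 7/2

Write each e_j = u_j / sqrt(<u_j, u_j>) where u_j is the displayed integer vector. Then <v, e_j> = <v, u_j> / sqrt(<u_j, u_j>), so |<v, e_j>|^2 = <v, u_j>^2 / <u_j, u_j>.
Coefficients: <v, e_1> = -2/sqrt(5), <v, e_2> = 7/sqrt(70).
Square and sum: Σ |<v, e_j>|^2 = 3/2.
Compute ||v||^2 = v·v = 5.
Deficit = 5 − 3/2 = 7/2 ≥ 0, confirming Bessel's inequality. (The deficit equals ||v − Σ <v,e_j> e_j||^2, the squared distance from v to span{e_j}.)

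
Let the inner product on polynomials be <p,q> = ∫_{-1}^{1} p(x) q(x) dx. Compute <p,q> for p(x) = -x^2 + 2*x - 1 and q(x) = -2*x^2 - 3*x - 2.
<p,q> = 52/15

Expand the product: p(x)·q(x) = 2*x^4 - x^3 - 2*x^2 - x + 2.
∫_{-1}^{1} of each monomial x^k gives [2/(k+1) if k even, 0 if k odd]. Integrating term-by-term (or equivalently evaluating the antiderivative F(x) = 2*x^5/5 - x^4/4 - 2*x^3/3 - x^2/2 + 2*x at the endpoints):
  F(1) − F(−1) = 59/60 − (-149/60) = 52/15.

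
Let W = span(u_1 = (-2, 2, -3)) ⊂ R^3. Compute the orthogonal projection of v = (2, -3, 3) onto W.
proj_W(v) = (38/17, -38/17, 57/17)

Set up U = [u_1 | ... | u_1] ∈ R^(3×1). The projector onto W = col(U) is P = U (U^T U)^(-1) U^T.
Compute U^T U =
  [17],
and U^T v = (-19).
Solve U^T U · c = U^T v for the coefficients: c = (-19/17). The projection is proj_W(v) = U c.
Check: (v - proj_W(v)) · u_1 = 0  (should be 0).
Result: proj_W(v) = (38/17, -38/17, 57/17).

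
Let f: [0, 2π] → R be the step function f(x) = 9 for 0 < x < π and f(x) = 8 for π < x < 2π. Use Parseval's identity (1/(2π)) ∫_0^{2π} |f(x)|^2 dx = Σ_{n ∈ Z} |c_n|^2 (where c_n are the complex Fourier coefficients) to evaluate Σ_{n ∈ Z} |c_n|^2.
Σ |c_n|^2 = 145/2

Parseval equates the L^2 energy of f (normalised by 1/(2π)) with the ℓ^2 sum of its Fourier coefficients: (1/(2π)) ∫_0^{2π} |f|^2 = Σ |c_n|^2.
Compute the left side: (1/(2π)) [∫_0^π 9^2 dx + ∫_π^{2π} 8^2 dx] = (1/(2π)) · (81π + 64π) = (81 + 64)/2 = 145/2.
So Σ_{n ∈ Z} |c_n|^2 = 145/2.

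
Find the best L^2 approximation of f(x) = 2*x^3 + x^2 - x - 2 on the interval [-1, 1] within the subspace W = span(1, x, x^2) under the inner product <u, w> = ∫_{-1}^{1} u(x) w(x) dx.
g(x) = x^2 + x/5 - 2

The best approximation g ∈ W is the orthogonal projection of f onto W. Writing g = a_0 + a_1 x + a_2 x^2, the coefficients solve the normal equations G · a = b where
  G_{ij} = <φ_i, φ_j> and b_i = <f, φ_i>, with φ_0 = 1, φ_1 = x, φ_2 = x^2.
G =
  [2, 0, 2/3]
  [0, 2/3, 0]
  [2/3, 0, 2/5],
b = (-10/3, 2/15, -14/15).
Solving gives a_0 = -2, a_1 = 1/5, a_2 = 1, so
  g(x) = x^2 + x/5 - 2.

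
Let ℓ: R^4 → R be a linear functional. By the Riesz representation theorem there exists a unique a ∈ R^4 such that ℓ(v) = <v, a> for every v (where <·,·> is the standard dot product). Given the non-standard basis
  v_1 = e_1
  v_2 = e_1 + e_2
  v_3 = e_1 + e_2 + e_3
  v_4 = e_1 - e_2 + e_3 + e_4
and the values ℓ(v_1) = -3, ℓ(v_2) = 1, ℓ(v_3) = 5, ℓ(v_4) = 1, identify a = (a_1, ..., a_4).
a = (-3, 4, 4, 4)

Write a = (a_1, ..., a_4) in the standard basis. For each basis vector v_i, ℓ(v_i) = <v_i, a> is a linear equation in the a_j's. Collect the n equations into a matrix system V a = ℓ, where row i of V is v_i (expressed in the standard basis). Since V is invertible (lower-triangular with 1s on the diagonal, up to permutation), solve by back-substitution:
  V =
[[1, 0, 0, 0],
 [1, 1, 0, 0],
 [1, 1, 1, 0],
 [1, -1, 1, 1]]
  V a = (-3, 1, 5, 1)
Solving gives a = (-3, 4, 4, 4).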